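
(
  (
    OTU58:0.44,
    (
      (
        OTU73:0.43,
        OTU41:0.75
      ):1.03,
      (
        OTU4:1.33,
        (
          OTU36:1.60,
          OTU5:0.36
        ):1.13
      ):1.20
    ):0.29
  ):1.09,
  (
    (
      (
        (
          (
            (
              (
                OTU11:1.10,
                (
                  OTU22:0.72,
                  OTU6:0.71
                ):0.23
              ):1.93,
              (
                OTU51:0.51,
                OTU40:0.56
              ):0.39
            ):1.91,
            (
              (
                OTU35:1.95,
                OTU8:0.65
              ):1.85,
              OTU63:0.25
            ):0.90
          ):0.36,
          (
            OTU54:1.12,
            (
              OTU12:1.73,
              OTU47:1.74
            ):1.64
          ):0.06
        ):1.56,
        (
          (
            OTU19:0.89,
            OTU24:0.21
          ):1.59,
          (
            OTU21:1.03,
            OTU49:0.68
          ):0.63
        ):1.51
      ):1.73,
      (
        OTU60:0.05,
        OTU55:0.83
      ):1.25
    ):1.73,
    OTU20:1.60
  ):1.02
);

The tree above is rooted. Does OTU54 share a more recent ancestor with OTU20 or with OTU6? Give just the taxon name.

The MRCA of OTU54 and OTU6 subtends ((((OTU11,(OTU22,OTU6)),(OTU51,OTU40)),((OTU35,OTU8),OTU63)),(OTU54,(OTU12,OTU47))) (11 taxa).
The MRCA of OTU54 and OTU20 subtends (((((((OTU11,(OTU22,OTU6)),(OTU51,OTU40)),((OTU35,OTU8),OTU63)),(OTU54,(OTU12,OTU47))),((OTU19,OTU24),(OTU21,OTU49))),(OTU60,OTU55)),OTU20) (18 taxa).
The first is nested inside the second, so OTU54 shares a more recent common ancestor with OTU6.

OTU6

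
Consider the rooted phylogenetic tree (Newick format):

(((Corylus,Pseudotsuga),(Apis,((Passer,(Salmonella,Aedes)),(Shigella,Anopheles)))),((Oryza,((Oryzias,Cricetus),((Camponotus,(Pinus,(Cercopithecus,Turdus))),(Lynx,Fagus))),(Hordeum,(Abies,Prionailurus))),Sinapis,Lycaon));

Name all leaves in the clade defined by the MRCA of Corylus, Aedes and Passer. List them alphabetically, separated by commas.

Tracing Corylus: it sits inside (Corylus,Pseudotsuga).
Tracing Aedes: it sits inside (Salmonella,Aedes).
Tracing Passer: it sits inside (Passer,(Salmonella,Aedes)).
The smallest clade enclosing all 3 is ((Corylus,Pseudotsuga),(Apis,((Passer,(Salmonella,Aedes)),(Shigella,Anopheles)))); the answer is its 8 terminal taxa in alphabetical order.

Aedes, Anopheles, Apis, Corylus, Passer, Pseudotsuga, Salmonella, Shigella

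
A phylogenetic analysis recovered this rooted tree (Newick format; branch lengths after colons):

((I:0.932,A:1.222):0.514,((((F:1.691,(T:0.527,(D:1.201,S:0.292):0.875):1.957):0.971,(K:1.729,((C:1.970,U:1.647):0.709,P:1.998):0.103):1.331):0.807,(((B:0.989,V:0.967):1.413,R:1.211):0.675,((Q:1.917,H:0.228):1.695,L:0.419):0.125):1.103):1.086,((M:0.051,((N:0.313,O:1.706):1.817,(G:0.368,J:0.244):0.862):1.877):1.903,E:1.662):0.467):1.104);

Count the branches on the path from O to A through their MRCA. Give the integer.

The MRCA of O and A is the root of the tree.
From O up to that node: 6 branches. From A up to the same node: 2 branches. Total: 6 + 2 = 8.

8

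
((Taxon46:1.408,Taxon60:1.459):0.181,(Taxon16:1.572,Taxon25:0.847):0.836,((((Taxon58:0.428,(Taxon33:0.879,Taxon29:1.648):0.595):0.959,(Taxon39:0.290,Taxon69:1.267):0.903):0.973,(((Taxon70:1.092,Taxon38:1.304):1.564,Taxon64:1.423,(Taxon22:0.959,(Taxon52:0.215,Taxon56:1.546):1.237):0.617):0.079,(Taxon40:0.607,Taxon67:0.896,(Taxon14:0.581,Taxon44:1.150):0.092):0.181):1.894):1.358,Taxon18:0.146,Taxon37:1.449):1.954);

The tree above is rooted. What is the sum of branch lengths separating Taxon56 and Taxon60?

10.325

The path runs Taxon56 → … → MRCA → … → Taxon60; the MRCA is the root of the tree.
Branch lengths along that path: 1.546 + 1.237 + 0.617 + 0.079 + 1.894 + 1.358 + 1.954 + 0.181 + 1.459 = 10.325.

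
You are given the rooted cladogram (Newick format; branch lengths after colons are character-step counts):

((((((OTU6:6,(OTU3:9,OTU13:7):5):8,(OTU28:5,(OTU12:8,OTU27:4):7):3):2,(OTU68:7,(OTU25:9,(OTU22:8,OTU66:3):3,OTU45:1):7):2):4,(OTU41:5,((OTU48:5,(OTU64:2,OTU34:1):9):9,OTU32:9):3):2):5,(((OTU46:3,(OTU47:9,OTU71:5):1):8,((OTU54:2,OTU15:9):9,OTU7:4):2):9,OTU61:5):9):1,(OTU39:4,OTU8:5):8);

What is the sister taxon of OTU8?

OTU39

OTU8 attaches to the tree at the node subtending (OTU39,OTU8).
The other lineage descending from that same node — the sister group — is the single tip OTU39.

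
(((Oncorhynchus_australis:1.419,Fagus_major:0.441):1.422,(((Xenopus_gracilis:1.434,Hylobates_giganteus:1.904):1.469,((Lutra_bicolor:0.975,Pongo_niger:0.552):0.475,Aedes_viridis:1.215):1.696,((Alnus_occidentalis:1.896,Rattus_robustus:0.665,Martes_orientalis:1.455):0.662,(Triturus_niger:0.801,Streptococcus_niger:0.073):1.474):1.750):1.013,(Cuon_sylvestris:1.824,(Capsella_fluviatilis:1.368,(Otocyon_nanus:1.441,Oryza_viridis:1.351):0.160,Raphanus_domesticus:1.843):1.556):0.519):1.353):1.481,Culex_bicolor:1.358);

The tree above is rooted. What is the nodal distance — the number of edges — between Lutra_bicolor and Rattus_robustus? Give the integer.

The MRCA of Lutra_bicolor and Rattus_robustus is the node subtending ((Xenopus_gracilis,Hylobates_giganteus),((Lutra_bicolor,Pongo_niger),Aedes_viridis),((Alnus_occidentalis,Rattus_robustus,Martes_orientalis),(Triturus_niger,Streptococcus_niger))).
From Lutra_bicolor up to that node: 3 branches. From Rattus_robustus up to the same node: 3 branches. Total: 3 + 3 = 6.

6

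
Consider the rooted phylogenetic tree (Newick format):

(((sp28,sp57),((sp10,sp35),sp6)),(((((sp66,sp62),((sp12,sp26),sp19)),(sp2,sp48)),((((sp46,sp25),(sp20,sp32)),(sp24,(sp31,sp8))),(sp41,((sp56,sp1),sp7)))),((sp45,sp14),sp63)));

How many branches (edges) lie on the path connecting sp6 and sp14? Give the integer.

7

The MRCA of sp6 and sp14 is the root of the tree.
From sp6 up to that node: 3 branches. From sp14 up to the same node: 4 branches. Total: 3 + 4 = 7.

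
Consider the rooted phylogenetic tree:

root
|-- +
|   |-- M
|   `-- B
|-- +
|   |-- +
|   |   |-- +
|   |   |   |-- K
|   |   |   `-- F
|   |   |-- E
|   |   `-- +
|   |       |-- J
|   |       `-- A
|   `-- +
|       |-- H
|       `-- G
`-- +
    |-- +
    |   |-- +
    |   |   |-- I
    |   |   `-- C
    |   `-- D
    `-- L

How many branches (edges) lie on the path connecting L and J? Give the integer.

6

The MRCA of L and J is the root of the tree.
From L up to that node: 2 branches. From J up to the same node: 4 branches. Total: 2 + 4 = 6.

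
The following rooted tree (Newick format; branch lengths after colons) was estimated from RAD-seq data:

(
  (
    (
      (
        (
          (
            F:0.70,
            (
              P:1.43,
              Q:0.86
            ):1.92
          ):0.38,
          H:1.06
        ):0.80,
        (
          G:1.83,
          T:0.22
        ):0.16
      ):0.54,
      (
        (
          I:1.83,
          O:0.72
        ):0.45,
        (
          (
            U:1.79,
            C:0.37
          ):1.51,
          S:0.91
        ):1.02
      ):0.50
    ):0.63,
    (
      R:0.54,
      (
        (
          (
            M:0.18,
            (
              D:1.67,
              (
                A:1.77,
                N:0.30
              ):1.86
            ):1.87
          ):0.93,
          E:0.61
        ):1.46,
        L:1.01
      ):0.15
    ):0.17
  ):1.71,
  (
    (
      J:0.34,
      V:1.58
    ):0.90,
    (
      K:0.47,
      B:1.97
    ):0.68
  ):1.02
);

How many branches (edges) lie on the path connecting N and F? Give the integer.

12

The MRCA of N and F is the node subtending (((((F,(P,Q)),H),(G,T)),((I,O),((U,C),S))),(R,(((M,(D,(A,N))),E),L))).
From N up to that node: 7 branches. From F up to the same node: 5 branches. Total: 7 + 5 = 12.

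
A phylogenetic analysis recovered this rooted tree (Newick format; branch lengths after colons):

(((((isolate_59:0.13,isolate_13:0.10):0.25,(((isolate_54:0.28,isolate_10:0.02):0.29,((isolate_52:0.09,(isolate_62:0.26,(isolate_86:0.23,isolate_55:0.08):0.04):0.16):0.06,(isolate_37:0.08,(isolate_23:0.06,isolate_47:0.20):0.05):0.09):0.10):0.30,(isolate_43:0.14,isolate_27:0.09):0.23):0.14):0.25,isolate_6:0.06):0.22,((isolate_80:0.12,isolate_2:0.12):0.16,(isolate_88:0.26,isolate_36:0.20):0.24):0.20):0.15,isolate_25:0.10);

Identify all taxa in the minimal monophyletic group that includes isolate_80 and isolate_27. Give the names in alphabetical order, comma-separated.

isolate_10, isolate_13, isolate_2, isolate_23, isolate_27, isolate_36, isolate_37, isolate_43, isolate_47, isolate_52, isolate_54, isolate_55, isolate_59, isolate_6, isolate_62, isolate_80, isolate_86, isolate_88

Tracing isolate_80: it sits inside (isolate_80,isolate_2).
Tracing isolate_27: it sits inside (isolate_43,isolate_27).
The smallest clade enclosing both is ((((isolate_59,isolate_13),(((isolate_54,isolate_10),((isolate_52,(isolate_62,(isolate_86,isolate_55))),(isolate_37,(isolate_23,isolate_47)))),(isolate_43,isolate_27))),isolate_6),((isolate_80,isolate_2),(isolate_88,isolate_36))); the answer is its 18 terminal taxa in alphabetical order.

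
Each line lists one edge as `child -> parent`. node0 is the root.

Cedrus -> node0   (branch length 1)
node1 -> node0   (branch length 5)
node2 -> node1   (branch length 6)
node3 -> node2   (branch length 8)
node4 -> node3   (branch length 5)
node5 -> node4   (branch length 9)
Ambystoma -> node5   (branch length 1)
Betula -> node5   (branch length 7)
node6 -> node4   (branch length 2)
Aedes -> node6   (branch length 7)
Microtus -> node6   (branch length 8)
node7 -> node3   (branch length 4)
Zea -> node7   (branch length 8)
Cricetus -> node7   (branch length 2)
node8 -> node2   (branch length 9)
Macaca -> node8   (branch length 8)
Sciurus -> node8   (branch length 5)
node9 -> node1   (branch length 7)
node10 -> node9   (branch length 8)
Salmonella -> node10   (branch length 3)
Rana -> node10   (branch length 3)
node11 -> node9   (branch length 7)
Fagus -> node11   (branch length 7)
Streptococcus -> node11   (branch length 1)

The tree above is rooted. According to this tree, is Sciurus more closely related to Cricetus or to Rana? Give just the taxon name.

The MRCA of Sciurus and Cricetus subtends ((((Ambystoma,Betula),(Aedes,Microtus)),(Zea,Cricetus)),(Macaca,Sciurus)) (8 taxa).
The MRCA of Sciurus and Rana subtends (((((Ambystoma,Betula),(Aedes,Microtus)),(Zea,Cricetus)),(Macaca,Sciurus)),((Salmonella,Rana),(Fagus,Streptococcus))) (12 taxa).
The first is nested inside the second, so Sciurus shares a more recent common ancestor with Cricetus.

Cricetus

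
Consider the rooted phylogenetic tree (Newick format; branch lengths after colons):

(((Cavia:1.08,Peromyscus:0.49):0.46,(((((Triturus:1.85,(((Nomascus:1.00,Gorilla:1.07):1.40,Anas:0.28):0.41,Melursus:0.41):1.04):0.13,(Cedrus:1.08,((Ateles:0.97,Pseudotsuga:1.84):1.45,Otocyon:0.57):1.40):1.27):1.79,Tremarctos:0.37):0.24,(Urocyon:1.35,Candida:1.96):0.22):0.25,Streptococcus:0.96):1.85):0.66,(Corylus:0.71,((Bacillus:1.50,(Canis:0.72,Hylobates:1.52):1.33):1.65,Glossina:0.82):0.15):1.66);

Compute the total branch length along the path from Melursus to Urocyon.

5.18

The path runs Melursus → … → MRCA → … → Urocyon; the MRCA is the node subtending ((((Triturus,(((Nomascus,Gorilla),Anas),Melursus)),(Cedrus,((Ateles,Pseudotsuga),Otocyon))),Tremarctos),(Urocyon,Candida)).
Branch lengths along that path: 0.41 + 1.04 + 0.13 + 1.79 + 0.24 + 0.22 + 1.35 = 5.18.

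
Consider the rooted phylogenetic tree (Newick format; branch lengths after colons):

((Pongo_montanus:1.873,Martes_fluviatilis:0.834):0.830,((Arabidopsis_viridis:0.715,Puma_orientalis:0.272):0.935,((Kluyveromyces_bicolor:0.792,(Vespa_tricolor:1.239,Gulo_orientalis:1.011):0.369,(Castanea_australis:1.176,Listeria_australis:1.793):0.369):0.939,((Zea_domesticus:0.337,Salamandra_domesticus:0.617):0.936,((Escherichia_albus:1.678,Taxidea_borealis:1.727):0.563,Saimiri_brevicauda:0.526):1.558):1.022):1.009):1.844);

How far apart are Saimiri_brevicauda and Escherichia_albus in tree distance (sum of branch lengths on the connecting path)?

2.767

The path runs Saimiri_brevicauda → … → MRCA → … → Escherichia_albus; the MRCA is the node subtending ((Escherichia_albus,Taxidea_borealis),Saimiri_brevicauda).
Branch lengths along that path: 0.526 + 0.563 + 1.678 = 2.767.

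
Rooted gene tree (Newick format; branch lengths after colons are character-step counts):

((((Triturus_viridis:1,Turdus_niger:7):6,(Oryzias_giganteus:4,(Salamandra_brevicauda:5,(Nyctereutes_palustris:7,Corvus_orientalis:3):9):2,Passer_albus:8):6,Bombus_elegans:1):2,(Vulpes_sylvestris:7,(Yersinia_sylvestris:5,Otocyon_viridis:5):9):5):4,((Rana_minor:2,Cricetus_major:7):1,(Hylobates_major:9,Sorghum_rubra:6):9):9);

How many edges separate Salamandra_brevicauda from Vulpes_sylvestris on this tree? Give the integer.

6

The MRCA of Salamandra_brevicauda and Vulpes_sylvestris is the node subtending (((Triturus_viridis,Turdus_niger),(Oryzias_giganteus,(Salamandra_brevicauda,(Nyctereutes_palustris,Corvus_orientalis)),Passer_albus),Bombus_elegans),(Vulpes_sylvestris,(Yersinia_sylvestris,Otocyon_viridis))).
From Salamandra_brevicauda up to that node: 4 branches. From Vulpes_sylvestris up to the same node: 2 branches. Total: 4 + 2 = 6.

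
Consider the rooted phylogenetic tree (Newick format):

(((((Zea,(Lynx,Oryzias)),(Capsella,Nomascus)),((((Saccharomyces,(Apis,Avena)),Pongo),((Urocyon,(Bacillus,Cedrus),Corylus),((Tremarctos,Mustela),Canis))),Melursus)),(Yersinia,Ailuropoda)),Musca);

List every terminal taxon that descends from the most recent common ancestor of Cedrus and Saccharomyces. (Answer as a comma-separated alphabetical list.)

Apis, Avena, Bacillus, Canis, Cedrus, Corylus, Mustela, Pongo, Saccharomyces, Tremarctos, Urocyon

Tracing Cedrus: it sits inside (Bacillus,Cedrus).
Tracing Saccharomyces: it sits inside (Saccharomyces,(Apis,Avena)).
The smallest clade enclosing both is (((Saccharomyces,(Apis,Avena)),Pongo),((Urocyon,(Bacillus,Cedrus),Corylus),((Tremarctos,Mustela),Canis))); the answer is its 11 terminal taxa in alphabetical order.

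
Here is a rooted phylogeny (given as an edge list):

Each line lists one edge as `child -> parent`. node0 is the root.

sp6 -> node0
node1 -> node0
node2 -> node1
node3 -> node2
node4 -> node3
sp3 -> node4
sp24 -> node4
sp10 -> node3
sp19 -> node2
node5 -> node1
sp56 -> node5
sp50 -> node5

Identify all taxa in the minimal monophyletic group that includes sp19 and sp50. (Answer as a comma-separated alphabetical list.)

sp10, sp19, sp24, sp3, sp50, sp56

Tracing sp19: it sits inside (((sp3,sp24),sp10),sp19).
Tracing sp50: it sits inside (sp56,sp50).
The smallest clade enclosing both is ((((sp3,sp24),sp10),sp19),(sp56,sp50)); the answer is its 6 terminal taxa in alphabetical order.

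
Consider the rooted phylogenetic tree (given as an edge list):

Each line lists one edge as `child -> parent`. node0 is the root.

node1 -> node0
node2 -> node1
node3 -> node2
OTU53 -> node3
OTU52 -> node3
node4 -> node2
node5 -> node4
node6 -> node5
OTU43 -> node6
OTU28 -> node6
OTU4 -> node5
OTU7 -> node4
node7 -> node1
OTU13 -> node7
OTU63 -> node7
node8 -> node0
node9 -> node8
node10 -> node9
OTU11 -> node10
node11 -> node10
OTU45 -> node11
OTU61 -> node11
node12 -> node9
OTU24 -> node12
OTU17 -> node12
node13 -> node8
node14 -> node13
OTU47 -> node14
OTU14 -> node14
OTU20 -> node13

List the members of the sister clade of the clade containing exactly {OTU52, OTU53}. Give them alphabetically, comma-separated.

OTU28, OTU4, OTU43, OTU7

The clade containing exactly {OTU52, OTU53} attaches to the tree at the node subtending ((OTU53,OTU52),(((OTU43,OTU28),OTU4),OTU7)).
The other lineage descending from that same node — the sister group — is (((OTU43,OTU28),OTU4),OTU7); its 4 tips in alphabetical order are the answer.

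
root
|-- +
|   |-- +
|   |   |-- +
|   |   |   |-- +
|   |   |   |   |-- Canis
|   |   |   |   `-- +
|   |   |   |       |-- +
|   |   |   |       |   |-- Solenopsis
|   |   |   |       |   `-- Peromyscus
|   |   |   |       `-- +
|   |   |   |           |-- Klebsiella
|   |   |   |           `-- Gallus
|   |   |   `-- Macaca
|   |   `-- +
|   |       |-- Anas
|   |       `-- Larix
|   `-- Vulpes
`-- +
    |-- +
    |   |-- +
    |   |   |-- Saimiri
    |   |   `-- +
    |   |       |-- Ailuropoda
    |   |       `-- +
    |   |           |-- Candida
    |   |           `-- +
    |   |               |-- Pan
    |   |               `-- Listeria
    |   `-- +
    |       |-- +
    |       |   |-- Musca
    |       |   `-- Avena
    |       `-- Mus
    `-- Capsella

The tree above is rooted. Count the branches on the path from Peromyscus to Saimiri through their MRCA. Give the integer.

The MRCA of Peromyscus and Saimiri is the root of the tree.
From Peromyscus up to that node: 7 branches. From Saimiri up to the same node: 4 branches. Total: 7 + 4 = 11.

11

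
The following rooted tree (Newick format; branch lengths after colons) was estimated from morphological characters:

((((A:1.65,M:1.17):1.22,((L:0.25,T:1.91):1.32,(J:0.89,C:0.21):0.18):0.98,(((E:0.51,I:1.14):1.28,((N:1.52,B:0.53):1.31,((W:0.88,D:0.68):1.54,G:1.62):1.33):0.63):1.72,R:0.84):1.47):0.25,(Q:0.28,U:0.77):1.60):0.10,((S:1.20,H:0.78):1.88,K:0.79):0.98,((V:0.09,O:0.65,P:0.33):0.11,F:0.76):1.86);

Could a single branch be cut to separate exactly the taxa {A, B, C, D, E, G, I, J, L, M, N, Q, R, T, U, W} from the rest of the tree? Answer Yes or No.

Yes

The most recent common ancestor of these taxa subtends (((A,M),((L,T),(J,C)),(((E,I),((N,B),((W,D),G))),R)),(Q,U)).
That clade has exactly 16 tips — every listed taxon and nothing else — so the group is monophyletic.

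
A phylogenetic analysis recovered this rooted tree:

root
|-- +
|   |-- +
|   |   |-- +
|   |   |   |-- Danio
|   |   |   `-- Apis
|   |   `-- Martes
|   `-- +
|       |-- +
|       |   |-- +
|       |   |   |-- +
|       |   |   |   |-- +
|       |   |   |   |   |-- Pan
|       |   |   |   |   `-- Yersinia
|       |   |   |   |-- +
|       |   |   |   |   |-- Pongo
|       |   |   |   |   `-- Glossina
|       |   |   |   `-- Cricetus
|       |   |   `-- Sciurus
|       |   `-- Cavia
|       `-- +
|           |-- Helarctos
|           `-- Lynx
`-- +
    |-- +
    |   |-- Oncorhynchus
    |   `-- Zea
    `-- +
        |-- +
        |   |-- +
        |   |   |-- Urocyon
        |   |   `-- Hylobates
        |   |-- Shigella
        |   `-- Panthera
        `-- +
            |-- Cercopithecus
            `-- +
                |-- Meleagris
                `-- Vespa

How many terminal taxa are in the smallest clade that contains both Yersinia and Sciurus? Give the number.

6

The MRCA of Yersinia and Sciurus is the node subtending (((Pan,Yersinia),(Pongo,Glossina),Cricetus),Sciurus).
That clade contains 6 terminal taxa: Cricetus, Glossina, Pan, Pongo, Sciurus, Yersinia.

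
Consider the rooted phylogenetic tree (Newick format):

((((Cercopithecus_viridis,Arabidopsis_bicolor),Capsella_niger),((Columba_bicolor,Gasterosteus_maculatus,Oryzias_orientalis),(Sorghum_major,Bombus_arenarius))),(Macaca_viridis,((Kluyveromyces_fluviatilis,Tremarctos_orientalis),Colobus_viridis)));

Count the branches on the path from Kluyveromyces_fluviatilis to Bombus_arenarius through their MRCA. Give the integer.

8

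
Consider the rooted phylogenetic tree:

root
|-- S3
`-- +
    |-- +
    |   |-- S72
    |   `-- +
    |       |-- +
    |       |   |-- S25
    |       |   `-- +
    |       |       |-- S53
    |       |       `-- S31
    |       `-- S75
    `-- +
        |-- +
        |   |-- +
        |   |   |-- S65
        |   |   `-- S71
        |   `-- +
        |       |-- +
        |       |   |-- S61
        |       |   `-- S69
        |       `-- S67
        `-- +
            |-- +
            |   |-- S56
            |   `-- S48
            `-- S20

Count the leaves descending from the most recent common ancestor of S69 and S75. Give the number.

13

The MRCA of S69 and S75 is the node subtending ((S72,((S25,(S53,S31)),S75)),(((S65,S71),((S61,S69),S67)),((S56,S48),S20))).
That clade contains 13 terminal taxa: S20, S25, S31, S48, S53, S56, S61, S65, S67, S69, S71, S72, S75.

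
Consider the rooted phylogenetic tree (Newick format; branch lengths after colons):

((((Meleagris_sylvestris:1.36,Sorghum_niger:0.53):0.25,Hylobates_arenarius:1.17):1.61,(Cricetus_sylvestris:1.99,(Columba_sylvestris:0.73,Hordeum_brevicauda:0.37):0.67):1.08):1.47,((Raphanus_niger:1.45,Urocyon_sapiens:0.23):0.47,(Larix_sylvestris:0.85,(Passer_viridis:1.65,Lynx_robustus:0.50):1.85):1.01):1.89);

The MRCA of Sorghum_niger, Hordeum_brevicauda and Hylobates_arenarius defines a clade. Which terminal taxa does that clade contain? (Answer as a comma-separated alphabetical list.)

Tracing Sorghum_niger: it sits inside (Meleagris_sylvestris,Sorghum_niger).
Tracing Hordeum_brevicauda: it sits inside (Columba_sylvestris,Hordeum_brevicauda).
Tracing Hylobates_arenarius: it sits inside ((Meleagris_sylvestris,Sorghum_niger),Hylobates_arenarius).
The smallest clade enclosing all 3 is (((Meleagris_sylvestris,Sorghum_niger),Hylobates_arenarius),(Cricetus_sylvestris,(Columba_sylvestris,Hordeum_brevicauda))); the answer is its 6 terminal taxa in alphabetical order.

Columba_sylvestris, Cricetus_sylvestris, Hordeum_brevicauda, Hylobates_arenarius, Meleagris_sylvestris, Sorghum_niger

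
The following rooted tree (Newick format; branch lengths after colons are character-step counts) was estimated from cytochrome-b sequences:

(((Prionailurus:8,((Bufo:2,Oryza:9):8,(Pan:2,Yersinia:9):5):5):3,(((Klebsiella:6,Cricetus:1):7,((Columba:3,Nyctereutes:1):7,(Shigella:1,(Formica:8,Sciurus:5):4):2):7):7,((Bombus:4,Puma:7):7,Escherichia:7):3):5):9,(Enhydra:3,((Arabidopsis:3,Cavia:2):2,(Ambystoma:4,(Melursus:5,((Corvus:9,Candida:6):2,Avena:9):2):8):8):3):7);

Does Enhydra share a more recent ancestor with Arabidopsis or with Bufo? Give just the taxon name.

The MRCA of Enhydra and Arabidopsis subtends (Enhydra,((Arabidopsis,Cavia),(Ambystoma,(Melursus,((Corvus,Candida),Avena))))) (8 taxa).
The MRCA of Enhydra and Bufo is the root, subtending the entire tree (23 taxa).
The first is nested inside the second, so Enhydra shares a more recent common ancestor with Arabidopsis.

Arabidopsis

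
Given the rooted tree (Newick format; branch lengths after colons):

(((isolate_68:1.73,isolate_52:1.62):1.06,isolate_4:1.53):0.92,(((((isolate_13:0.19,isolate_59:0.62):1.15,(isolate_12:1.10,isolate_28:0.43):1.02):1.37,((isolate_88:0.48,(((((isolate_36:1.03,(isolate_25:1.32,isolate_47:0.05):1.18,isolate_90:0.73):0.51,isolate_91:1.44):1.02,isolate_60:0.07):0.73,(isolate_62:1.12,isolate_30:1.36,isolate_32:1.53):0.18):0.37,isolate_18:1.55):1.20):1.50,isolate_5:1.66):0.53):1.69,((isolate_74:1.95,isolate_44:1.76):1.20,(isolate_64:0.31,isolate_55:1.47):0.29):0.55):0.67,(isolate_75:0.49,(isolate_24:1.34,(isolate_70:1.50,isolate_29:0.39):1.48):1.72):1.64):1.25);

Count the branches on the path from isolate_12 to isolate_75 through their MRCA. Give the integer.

The MRCA of isolate_12 and isolate_75 is the node subtending (((((isolate_13,isolate_59),(isolate_12,isolate_28)),((isolate_88,(((((isolate_36,(isolate_25,isolate_47),isolate_90),isolate_91),isolate_60),(isolate_62,isolate_30,isolate_32)),isolate_18)),isolate_5)),((isolate_74,isolate_44),(isolate_64,isolate_55))),(isolate_75,(isolate_24,(isolate_70,isolate_29)))).
From isolate_12 up to that node: 5 branches. From isolate_75 up to the same node: 2 branches. Total: 5 + 2 = 7.

7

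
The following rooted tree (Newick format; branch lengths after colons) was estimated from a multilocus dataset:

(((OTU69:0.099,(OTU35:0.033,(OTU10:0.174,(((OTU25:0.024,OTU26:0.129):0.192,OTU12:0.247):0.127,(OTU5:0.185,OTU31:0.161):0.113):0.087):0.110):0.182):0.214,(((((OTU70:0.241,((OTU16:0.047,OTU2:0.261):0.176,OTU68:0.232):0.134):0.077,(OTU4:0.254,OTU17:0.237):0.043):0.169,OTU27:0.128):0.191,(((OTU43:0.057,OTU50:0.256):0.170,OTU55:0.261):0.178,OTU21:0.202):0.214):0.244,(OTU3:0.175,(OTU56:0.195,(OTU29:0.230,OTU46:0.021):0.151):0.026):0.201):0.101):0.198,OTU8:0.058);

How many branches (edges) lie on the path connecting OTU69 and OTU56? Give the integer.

6

The MRCA of OTU69 and OTU56 is the node subtending ((OTU69,(OTU35,(OTU10,(((OTU25,OTU26),OTU12),(OTU5,OTU31))))),(((((OTU70,((OTU16,OTU2),OTU68)),(OTU4,OTU17)),OTU27),(((OTU43,OTU50),OTU55),OTU21)),(OTU3,(OTU56,(OTU29,OTU46))))).
From OTU69 up to that node: 2 branches. From OTU56 up to the same node: 4 branches. Total: 2 + 4 = 6.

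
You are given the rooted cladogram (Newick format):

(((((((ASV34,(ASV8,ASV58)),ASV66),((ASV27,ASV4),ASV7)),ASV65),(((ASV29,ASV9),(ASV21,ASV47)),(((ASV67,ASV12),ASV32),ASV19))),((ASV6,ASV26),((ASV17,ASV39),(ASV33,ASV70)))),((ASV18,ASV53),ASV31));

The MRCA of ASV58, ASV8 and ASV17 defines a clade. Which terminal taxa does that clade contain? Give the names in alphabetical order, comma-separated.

Tracing ASV58: it sits inside (ASV8,ASV58).
Tracing ASV8: it sits inside (ASV8,ASV58).
Tracing ASV17: it sits inside (ASV17,ASV39).
The smallest clade enclosing all 3 is ((((((ASV34,(ASV8,ASV58)),ASV66),((ASV27,ASV4),ASV7)),ASV65),(((ASV29,ASV9),(ASV21,ASV47)),(((ASV67,ASV12),ASV32),ASV19))),((ASV6,ASV26),((ASV17,ASV39),(ASV33,ASV70)))); the answer is its 22 terminal taxa in alphabetical order.

ASV12, ASV17, ASV19, ASV21, ASV26, ASV27, ASV29, ASV32, ASV33, ASV34, ASV39, ASV4, ASV47, ASV58, ASV6, ASV65, ASV66, ASV67, ASV7, ASV70, ASV8, ASV9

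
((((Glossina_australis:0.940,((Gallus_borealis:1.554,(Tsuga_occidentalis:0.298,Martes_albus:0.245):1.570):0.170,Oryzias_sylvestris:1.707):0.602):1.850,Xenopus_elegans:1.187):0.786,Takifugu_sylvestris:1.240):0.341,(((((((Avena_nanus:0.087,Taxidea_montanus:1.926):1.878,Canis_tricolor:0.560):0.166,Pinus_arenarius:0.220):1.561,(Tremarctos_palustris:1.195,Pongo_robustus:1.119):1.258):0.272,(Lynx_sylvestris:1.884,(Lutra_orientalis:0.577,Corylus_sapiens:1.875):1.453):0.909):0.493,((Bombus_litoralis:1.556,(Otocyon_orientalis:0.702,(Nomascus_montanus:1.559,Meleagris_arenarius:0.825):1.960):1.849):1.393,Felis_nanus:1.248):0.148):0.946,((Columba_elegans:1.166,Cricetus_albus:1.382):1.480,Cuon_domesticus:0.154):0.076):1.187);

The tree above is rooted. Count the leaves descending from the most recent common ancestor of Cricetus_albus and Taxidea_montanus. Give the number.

17

The MRCA of Cricetus_albus and Taxidea_montanus is the node subtending (((((((Avena_nanus,Taxidea_montanus),Canis_tricolor),Pinus_arenarius),(Tremarctos_palustris,Pongo_robustus)),(Lynx_sylvestris,(Lutra_orientalis,Corylus_sapiens))),((Bombus_litoralis,(Otocyon_orientalis,(Nomascus_montanus,Meleagris_arenarius))),Felis_nanus)),((Columba_elegans,Cricetus_albus),Cuon_domesticus)).
That clade contains 17 terminal taxa: Avena_nanus, Bombus_litoralis, Canis_tricolor, Columba_elegans, Corylus_sapiens, Cricetus_albus, Cuon_domesticus, Felis_nanus, Lutra_orientalis, Lynx_sylvestris, Meleagris_arenarius, Nomascus_montanus, Otocyon_orientalis, Pinus_arenarius, Pongo_robustus, Taxidea_montanus, Tremarctos_palustris.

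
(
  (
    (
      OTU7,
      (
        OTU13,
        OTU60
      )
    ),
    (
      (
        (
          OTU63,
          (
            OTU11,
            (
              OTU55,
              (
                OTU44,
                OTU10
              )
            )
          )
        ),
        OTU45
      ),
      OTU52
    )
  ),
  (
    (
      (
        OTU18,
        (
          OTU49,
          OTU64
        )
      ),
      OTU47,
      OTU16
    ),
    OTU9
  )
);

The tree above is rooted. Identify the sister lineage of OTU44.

OTU10

OTU44 attaches to the tree at the node subtending (OTU44,OTU10).
The other lineage descending from that same node — the sister group — is the single tip OTU10.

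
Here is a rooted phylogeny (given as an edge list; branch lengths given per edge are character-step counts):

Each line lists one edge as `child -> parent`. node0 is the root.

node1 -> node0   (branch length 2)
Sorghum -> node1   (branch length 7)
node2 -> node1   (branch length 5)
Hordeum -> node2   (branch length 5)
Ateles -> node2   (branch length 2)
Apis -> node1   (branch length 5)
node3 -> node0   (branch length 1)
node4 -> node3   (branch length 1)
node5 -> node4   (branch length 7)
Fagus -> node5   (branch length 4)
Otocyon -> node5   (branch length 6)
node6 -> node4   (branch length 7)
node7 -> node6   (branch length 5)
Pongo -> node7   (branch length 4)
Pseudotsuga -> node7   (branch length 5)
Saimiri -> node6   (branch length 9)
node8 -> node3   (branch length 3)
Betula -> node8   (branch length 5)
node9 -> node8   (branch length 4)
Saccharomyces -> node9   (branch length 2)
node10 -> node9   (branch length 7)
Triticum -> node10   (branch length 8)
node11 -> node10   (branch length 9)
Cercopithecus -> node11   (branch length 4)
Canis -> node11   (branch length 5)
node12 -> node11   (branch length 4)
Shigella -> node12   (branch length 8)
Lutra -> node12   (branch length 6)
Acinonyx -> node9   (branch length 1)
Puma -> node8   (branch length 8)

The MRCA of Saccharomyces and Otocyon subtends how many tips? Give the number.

The MRCA of Saccharomyces and Otocyon is the node subtending (((Fagus,Otocyon),((Pongo,Pseudotsuga),Saimiri)),(Betula,(Saccharomyces,(Triticum,(Cercopithecus,Canis,(Shigella,Lutra))),Acinonyx),Puma)).
That clade contains 14 terminal taxa: Acinonyx, Betula, Canis, Cercopithecus, Fagus, Lutra, Otocyon, Pongo, Pseudotsuga, Puma, Saccharomyces, Saimiri, Shigella, Triticum.

14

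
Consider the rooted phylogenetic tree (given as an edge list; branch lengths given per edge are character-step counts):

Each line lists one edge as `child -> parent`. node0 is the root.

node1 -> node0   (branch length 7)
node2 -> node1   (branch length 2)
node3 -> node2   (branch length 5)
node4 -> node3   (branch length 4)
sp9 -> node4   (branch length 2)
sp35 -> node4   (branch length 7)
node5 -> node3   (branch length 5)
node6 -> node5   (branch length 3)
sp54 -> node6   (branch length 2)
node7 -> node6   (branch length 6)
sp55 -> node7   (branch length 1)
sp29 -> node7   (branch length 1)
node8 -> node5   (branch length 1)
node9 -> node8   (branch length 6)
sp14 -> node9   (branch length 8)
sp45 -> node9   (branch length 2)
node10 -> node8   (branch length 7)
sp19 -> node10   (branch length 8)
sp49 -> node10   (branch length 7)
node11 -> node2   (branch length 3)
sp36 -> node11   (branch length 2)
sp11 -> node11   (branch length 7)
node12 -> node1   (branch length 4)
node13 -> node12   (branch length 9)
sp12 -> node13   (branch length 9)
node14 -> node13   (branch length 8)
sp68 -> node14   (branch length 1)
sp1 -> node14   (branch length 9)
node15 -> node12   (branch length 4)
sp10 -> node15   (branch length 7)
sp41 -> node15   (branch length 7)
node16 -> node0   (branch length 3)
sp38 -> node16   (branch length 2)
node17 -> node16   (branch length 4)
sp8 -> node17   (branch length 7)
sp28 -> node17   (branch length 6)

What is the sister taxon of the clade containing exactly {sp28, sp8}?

The clade containing exactly {sp28, sp8} attaches to the tree at the node subtending (sp38,(sp8,sp28)).
The other lineage descending from that same node — the sister group — is the single tip sp38.

sp38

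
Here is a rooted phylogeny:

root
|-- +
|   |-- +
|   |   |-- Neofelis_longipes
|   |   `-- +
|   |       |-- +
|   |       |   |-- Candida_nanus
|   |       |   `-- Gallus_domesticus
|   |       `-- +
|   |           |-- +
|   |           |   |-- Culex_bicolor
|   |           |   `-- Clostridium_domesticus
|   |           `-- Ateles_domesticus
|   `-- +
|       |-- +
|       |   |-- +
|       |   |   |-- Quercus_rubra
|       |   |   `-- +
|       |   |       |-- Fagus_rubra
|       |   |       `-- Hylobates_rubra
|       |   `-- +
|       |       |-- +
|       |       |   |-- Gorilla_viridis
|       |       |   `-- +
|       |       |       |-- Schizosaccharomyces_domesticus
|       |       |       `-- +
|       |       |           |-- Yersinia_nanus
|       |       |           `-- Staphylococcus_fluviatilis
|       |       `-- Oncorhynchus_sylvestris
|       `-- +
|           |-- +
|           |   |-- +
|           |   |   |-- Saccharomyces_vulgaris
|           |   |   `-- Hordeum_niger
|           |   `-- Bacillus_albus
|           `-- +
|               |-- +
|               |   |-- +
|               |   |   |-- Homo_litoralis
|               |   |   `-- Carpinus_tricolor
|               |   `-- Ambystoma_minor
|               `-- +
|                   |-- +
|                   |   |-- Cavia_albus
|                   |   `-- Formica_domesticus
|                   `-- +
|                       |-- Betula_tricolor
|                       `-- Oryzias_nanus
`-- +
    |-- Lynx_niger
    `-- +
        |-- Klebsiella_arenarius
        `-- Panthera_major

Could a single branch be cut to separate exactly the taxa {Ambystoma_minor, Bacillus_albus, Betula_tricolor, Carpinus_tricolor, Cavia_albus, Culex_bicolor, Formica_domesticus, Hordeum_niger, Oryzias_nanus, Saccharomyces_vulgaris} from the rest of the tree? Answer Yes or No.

No

The MRCA of the listed taxa subtends ((Neofelis_longipes,((Candida_nanus,Gallus_domesticus),((Culex_bicolor,Clostridium_domesticus),Ateles_domesticus))),(((Quercus_rubra,(Fagus_rubra,Hylobates_rubra)),((Gorilla_viridis,(Schizosaccharomyces_domesticus,(Yersinia_nanus,Staphylococcus_fluviatilis))),Oncorhynchus_sylvestris)),(((Saccharomyces_vulgaris,Hordeum_niger),Bacillus_albus),(((Homo_litoralis,Carpinus_tricolor),Ambystoma_minor),((Cavia_albus,Formica_domesticus),(Betula_tricolor,Oryzias_nanus)))))).
That clade also contains Ateles_domesticus, Candida_nanus, Clostridium_domesticus, Fagus_rubra, Gallus_domesticus, Gorilla_viridis, Homo_litoralis, Hylobates_rubra, Neofelis_longipes, Oncorhynchus_sylvestris, Quercus_rubra, Schizosaccharomyces_domesticus, Staphylococcus_fluviatilis, Yersinia_nanus, which are not in the proposed group, so the group is not monophyletic.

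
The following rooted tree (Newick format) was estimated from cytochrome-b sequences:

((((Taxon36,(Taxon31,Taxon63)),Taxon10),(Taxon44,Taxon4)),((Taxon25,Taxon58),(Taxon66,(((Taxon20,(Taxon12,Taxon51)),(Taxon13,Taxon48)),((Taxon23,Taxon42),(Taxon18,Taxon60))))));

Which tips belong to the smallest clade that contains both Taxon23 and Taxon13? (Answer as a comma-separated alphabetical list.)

Tracing Taxon23: it sits inside (Taxon23,Taxon42).
Tracing Taxon13: it sits inside (Taxon13,Taxon48).
The smallest clade enclosing both is (((Taxon20,(Taxon12,Taxon51)),(Taxon13,Taxon48)),((Taxon23,Taxon42),(Taxon18,Taxon60))); the answer is its 9 terminal taxa in alphabetical order.

Taxon12, Taxon13, Taxon18, Taxon20, Taxon23, Taxon42, Taxon48, Taxon51, Taxon60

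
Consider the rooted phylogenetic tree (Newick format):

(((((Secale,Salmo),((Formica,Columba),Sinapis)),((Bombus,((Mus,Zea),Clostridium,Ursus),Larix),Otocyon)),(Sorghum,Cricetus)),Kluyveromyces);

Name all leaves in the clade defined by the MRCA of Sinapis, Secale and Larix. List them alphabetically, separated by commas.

Tracing Sinapis: it sits inside ((Formica,Columba),Sinapis).
Tracing Secale: it sits inside (Secale,Salmo).
Tracing Larix: it sits inside (Bombus,((Mus,Zea),Clostridium,Ursus),Larix).
The smallest clade enclosing all 3 is (((Secale,Salmo),((Formica,Columba),Sinapis)),((Bombus,((Mus,Zea),Clostridium,Ursus),Larix),Otocyon)); the answer is its 12 terminal taxa in alphabetical order.

Bombus, Clostridium, Columba, Formica, Larix, Mus, Otocyon, Salmo, Secale, Sinapis, Ursus, Zea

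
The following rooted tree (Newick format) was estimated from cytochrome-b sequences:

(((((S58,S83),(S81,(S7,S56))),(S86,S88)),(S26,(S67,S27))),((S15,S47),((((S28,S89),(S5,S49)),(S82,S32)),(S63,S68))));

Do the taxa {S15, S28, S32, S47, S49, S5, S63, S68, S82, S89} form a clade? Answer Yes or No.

The most recent common ancestor of these taxa subtends ((S15,S47),((((S28,S89),(S5,S49)),(S82,S32)),(S63,S68))).
That clade has exactly 10 tips — every listed taxon and nothing else — so the group is monophyletic.

Yes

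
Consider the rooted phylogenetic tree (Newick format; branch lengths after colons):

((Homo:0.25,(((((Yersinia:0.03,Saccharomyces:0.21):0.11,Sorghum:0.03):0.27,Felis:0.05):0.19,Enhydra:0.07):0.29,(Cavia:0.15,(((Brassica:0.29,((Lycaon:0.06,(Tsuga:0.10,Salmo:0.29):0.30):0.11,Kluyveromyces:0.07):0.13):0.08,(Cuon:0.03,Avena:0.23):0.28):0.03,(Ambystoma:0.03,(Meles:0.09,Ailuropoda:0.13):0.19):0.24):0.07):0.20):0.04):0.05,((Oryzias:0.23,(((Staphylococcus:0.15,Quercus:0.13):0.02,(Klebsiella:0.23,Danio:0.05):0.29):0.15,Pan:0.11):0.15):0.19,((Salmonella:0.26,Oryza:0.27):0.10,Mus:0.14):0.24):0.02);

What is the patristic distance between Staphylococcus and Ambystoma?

The path runs Staphylococcus → … → MRCA → … → Ambystoma; the MRCA is the root of the tree.
Branch lengths along that path: 0.15 + 0.02 + 0.15 + 0.15 + 0.19 + 0.02 + 0.05 + 0.04 + 0.20 + 0.07 + 0.24 + 0.03 = 1.31.

1.31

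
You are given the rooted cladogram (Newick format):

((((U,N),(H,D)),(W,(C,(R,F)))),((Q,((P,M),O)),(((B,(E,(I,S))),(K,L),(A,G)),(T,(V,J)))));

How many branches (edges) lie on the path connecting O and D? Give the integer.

8

The MRCA of O and D is the root of the tree.
From O up to that node: 4 branches. From D up to the same node: 4 branches. Total: 4 + 4 = 8.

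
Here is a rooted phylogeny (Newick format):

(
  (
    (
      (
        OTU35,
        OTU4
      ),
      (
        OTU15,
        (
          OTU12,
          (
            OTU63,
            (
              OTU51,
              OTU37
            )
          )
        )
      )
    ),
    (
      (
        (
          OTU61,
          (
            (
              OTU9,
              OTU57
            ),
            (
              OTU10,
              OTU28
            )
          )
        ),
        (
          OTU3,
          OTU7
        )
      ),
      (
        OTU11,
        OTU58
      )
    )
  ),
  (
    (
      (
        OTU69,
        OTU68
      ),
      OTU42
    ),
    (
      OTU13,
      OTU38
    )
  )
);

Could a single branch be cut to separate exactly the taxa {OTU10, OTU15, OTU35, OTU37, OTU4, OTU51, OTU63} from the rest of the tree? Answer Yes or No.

The MRCA of the listed taxa subtends (((OTU35,OTU4),(OTU15,(OTU12,(OTU63,(OTU51,OTU37))))),(((OTU61,((OTU9,OTU57),(OTU10,OTU28))),(OTU3,OTU7)),(OTU11,OTU58))).
That clade also contains OTU11, OTU12, OTU28, OTU3, OTU57, OTU58, OTU61, OTU7, OTU9, which are not in the proposed group, so the group is not monophyletic.

No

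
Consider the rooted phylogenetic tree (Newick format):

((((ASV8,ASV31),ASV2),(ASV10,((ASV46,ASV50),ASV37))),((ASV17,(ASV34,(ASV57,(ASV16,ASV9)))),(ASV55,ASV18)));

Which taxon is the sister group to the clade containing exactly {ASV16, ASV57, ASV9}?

ASV34

The clade containing exactly {ASV16, ASV57, ASV9} attaches to the tree at the node subtending (ASV34,(ASV57,(ASV16,ASV9))).
The other lineage descending from that same node — the sister group — is the single tip ASV34.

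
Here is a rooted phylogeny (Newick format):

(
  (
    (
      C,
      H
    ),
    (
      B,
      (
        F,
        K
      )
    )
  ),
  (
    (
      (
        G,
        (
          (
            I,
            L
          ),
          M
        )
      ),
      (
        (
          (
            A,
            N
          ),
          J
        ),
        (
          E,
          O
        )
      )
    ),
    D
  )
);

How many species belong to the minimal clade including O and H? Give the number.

15

The MRCA of O and H is the root, so the clade is the entire tree.
That clade contains 15 terminal taxa: A, B, C, D, E, F, G, H, I, J, K, L, M, N, O.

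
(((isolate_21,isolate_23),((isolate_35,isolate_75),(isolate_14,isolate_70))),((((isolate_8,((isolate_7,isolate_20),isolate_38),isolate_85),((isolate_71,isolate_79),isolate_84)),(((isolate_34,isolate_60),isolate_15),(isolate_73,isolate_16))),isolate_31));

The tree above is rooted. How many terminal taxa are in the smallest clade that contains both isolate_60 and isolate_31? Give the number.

14

The MRCA of isolate_60 and isolate_31 is the node subtending ((((isolate_8,((isolate_7,isolate_20),isolate_38),isolate_85),((isolate_71,isolate_79),isolate_84)),(((isolate_34,isolate_60),isolate_15),(isolate_73,isolate_16))),isolate_31).
That clade contains 14 terminal taxa: isolate_15, isolate_16, isolate_20, isolate_31, isolate_34, isolate_38, isolate_60, isolate_7, isolate_71, isolate_73, isolate_79, isolate_8, isolate_84, isolate_85.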